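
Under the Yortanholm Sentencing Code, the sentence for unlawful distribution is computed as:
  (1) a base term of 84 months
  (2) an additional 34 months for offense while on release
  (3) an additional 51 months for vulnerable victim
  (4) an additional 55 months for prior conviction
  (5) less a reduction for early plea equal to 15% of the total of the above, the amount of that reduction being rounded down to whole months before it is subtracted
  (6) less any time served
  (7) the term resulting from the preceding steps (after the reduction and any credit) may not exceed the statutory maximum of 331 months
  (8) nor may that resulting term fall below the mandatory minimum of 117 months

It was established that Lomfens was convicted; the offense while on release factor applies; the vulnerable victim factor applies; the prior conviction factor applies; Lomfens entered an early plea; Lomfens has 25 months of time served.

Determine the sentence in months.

166 months

Offense while on release enhancement: +34 months
Vulnerable victim enhancement: +51 months
Prior conviction enhancement: +55 months
Adjusted term: 84 months + 34 months + 51 months + 55 months = 224 months
Early plea reduction: 15% of 224 months = 33 months (rounded down)
After reduction: 224 − 33 = 191 months
Less time served: 191 months − 25 months = 166 months
Cap at 331 months: 166 months is within the cap, no reduction.
Minimum 117 months: 166 months meets the minimum, no increase.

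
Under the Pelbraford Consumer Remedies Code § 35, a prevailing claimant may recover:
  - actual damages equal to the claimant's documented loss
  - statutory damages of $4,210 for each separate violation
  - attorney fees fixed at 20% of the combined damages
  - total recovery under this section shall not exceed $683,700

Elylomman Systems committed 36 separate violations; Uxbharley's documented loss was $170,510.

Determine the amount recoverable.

Total recovery: $386,484

Statutory damages: 36 × $4,210 = $151,560
Combined damages: $170,510 + $151,560 = $322,070
Attorney fees: 20% of $322,070 = $64,414
Total before cap: $322,070 + $64,414 = $386,484
Cap at $683,700: $386,484 is within the cap, no reduction.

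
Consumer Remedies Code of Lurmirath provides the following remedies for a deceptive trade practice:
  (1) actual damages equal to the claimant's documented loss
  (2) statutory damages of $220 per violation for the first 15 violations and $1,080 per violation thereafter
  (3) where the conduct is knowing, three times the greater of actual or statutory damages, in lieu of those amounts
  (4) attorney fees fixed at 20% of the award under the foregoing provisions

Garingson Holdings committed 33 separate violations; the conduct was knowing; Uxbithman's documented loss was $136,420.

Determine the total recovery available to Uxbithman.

$491,112

First 15 violations: 15 × $220 = $3,300
Remaining violations: (33 − 15) × $1,080 = $19,440
Statutory damages: $3,300 + $19,440 = $22,740
Greater of actual damages ($136,420) or statutory damages ($22,740): $136,420
Trebled: 3 × $136,420 = $409,260
Attorney fees: 20% of $409,260 = $81,852
Total recovery: $409,260 + $81,852 = $491,112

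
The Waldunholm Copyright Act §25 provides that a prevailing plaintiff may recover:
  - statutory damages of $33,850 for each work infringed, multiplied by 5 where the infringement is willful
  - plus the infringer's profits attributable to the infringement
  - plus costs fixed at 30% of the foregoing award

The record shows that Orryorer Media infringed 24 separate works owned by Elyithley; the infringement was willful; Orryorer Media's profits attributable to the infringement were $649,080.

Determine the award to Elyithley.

$6,124,404

Statutory damages: 24 × $33,850 = $812,400
Multiplied by 5: 5 × $812,400 = $4,062,000
Combined award: $4,062,000 + $649,080 = $4,711,080
Costs: 30% of $4,711,080 = $1,413,324
Award plus costs: $4,711,080 + $1,413,324 = $6,124,404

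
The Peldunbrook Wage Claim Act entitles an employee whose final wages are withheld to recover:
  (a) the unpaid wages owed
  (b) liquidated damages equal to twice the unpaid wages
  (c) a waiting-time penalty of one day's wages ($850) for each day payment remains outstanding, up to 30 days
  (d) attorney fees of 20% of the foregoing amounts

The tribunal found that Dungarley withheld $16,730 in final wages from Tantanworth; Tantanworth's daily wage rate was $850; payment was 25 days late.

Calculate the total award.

Doubled: 2 × $16,730 = $33,460
Penalty days: min(25, 30) = 25
Waiting-time penalty: 25 × $850 = $21,250
Subtotal: $16,730 + $33,460 + $21,250 = $71,440
Attorney fees: 20% of $71,440 = $14,288
Total award: $71,440 + $14,288 = $85,728

$85,728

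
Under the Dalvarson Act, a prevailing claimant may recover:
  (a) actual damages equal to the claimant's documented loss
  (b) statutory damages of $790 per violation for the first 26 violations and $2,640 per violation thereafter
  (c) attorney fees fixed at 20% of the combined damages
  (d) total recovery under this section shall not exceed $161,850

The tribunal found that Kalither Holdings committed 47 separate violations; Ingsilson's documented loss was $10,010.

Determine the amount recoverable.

$103,188

First 26 violations: 26 × $790 = $20,540
Remaining violations: (47 − 26) × $2,640 = $55,440
Statutory damages: $20,540 + $55,440 = $75,980
Combined damages: $10,010 + $75,980 = $85,990
Attorney fees: 20% of $85,990 = $17,198
Total before cap: $85,990 + $17,198 = $103,188
Cap at $161,850: $103,188 is within the cap, no reduction.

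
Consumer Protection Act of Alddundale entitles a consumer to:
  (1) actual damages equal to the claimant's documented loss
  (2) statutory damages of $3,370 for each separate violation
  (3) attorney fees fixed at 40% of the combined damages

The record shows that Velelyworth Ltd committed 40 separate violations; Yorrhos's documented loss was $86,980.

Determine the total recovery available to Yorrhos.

$310,492

Statutory damages: 40 × $3,370 = $134,800
Combined damages: $86,980 + $134,800 = $221,780
Attorney fees: 40% of $221,780 = $88,712
Total recovery: $221,780 + $88,712 = $310,492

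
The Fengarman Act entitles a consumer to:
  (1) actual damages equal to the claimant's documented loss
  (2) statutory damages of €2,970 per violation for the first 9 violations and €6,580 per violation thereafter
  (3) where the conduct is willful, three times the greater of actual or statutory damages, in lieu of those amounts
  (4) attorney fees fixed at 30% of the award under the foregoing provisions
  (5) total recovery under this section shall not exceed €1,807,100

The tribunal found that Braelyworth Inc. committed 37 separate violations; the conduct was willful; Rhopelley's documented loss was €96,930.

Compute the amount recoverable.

€822,783

First 9 violations: 9 × €2,970 = €26,730
Remaining violations: (37 − 9) × €6,580 = €184,240
Statutory damages: €26,730 + €184,240 = €210,970
Greater of actual damages (€96,930) or statutory damages (€210,970): €210,970
Trebled: 3 × €210,970 = €632,910
Attorney fees: 30% of €632,910 = €189,873
Total before cap: €632,910 + €189,873 = €822,783
Cap at €1,807,100: €822,783 is within the cap, no reduction.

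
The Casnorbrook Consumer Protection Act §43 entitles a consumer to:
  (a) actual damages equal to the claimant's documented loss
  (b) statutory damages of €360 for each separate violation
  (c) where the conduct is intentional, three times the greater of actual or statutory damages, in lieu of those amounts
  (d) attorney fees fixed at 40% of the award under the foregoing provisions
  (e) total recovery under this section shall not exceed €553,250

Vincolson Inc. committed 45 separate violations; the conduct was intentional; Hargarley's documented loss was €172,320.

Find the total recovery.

Statutory damages: 45 × €360 = €16,200
Greater of actual damages (€172,320) or statutory damages (€16,200): €172,320
Trebled: 3 × €172,320 = €516,960
Attorney fees: 40% of €516,960 = €206,784
Total before cap: €516,960 + €206,784 = €723,744
Cap at €553,250: €723,744 exceeds the cap → €553,250

€553,250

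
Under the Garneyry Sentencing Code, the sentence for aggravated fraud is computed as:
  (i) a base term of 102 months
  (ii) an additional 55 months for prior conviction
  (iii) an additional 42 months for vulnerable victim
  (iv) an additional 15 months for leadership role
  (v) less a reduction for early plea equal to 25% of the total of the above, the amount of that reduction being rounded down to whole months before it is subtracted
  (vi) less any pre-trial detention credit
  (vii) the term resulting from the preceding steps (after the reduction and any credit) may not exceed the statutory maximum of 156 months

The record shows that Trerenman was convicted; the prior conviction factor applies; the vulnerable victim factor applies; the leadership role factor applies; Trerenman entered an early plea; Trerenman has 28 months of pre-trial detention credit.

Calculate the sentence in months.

133 months

Prior conviction enhancement: +55 months
Vulnerable victim enhancement: +42 months
Leadership role enhancement: +15 months
Adjusted term: 102 months + 55 months + 42 months + 15 months = 214 months
Early plea reduction: 25% of 214 months = 53 months (rounded down)
After reduction: 214 − 53 = 161 months
Less pre-trial detention credit: 161 months − 28 months = 133 months
Cap at 156 months: 133 months is within the cap, no reduction.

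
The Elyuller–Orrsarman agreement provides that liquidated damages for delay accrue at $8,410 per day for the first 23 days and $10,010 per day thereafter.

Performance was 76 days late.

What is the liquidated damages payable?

$723,960

First 23 days: 23 × $8,410 = $193,430
Remaining days: (76 − 23) × $10,010 = $530,530
Accrued per-day damages: $193,430 + $530,530 = $723,960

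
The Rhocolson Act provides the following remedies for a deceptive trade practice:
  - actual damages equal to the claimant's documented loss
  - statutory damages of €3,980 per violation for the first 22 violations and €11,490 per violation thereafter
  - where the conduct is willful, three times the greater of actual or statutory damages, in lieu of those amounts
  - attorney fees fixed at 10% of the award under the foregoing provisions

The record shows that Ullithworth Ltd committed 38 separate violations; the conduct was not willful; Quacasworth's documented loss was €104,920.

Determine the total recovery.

First 22 violations: 22 × €3,980 = €87,560
Remaining violations: (38 − 22) × €11,490 = €183,840
Statutory damages: €87,560 + €183,840 = €271,400
Conduct not willful: the in-lieu enhancement does not apply.
Actual plus statutory damages: €104,920 + €271,400 = €376,320
Attorney fees: 10% of €376,320 = €37,632
Total recovery: €376,320 + €37,632 = €413,952

€413,952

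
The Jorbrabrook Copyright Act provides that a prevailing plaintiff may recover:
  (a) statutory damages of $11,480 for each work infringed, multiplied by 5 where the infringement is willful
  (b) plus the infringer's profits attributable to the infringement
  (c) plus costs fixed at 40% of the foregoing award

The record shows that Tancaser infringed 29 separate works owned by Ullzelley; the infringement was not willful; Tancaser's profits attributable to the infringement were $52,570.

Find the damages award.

Statutory damages: 29 × $11,480 = $332,920
Infringement not willful: no ×5 enhancement.
Combined award: $332,920 + $52,570 = $385,490
Costs: 40% of $385,490 = $154,196
Award plus costs: $385,490 + $154,196 = $539,686

Award: $539,686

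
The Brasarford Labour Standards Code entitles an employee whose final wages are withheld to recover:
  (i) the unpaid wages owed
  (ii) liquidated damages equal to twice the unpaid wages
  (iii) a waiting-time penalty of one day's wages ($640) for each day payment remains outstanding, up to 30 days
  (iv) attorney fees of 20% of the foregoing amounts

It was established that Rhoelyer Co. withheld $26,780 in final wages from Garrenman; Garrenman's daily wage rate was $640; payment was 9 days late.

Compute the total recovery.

Doubled: 2 × $26,780 = $53,560
Penalty days: min(9, 30) = 9
Waiting-time penalty: 9 × $640 = $5,760
Subtotal: $26,780 + $53,560 + $5,760 = $86,100
Attorney fees: 20% of $86,100 = $17,220
Total award: $86,100 + $17,220 = $103,320

Total award: $103,320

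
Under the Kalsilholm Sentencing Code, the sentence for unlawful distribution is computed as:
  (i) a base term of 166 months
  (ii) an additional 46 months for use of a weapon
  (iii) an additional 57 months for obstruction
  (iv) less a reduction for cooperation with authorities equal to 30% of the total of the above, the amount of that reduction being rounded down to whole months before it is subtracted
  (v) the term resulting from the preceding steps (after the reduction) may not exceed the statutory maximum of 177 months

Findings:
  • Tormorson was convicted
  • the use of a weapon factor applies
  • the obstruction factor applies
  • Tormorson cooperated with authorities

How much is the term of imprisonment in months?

Use of a weapon enhancement: +46 months
Obstruction enhancement: +57 months
Adjusted term: 166 months + 46 months + 57 months = 269 months
Cooperation with authorities reduction: 30% of 269 months = 80 months (rounded down)
After reduction: 269 − 80 = 189 months
Cap at 177 months: 189 months exceeds the cap → 177 months

Sentence: 177 months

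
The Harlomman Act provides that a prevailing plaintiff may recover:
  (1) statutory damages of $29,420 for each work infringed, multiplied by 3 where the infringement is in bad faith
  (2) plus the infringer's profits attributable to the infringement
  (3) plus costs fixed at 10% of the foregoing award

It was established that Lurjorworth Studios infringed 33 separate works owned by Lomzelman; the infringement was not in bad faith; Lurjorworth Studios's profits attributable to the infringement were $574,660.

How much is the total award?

$1,700,072

Statutory damages: 33 × $29,420 = $970,860
Infringement not in bad faith: no ×3 enhancement.
Combined award: $970,860 + $574,660 = $1,545,520
Costs: 10% of $1,545,520 = $154,552
Award plus costs: $1,545,520 + $154,552 = $1,700,072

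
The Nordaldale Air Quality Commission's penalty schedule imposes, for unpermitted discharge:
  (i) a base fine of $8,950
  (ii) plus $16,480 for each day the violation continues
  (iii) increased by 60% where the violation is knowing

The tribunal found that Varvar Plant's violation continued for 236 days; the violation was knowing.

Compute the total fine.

Per-day component: 236 × $16,480 = $3,889,280
Base plus per-day: $8,950 + $3,889,280 = $3,898,230
Enhancement: 60% of $3,898,230 = $2,338,938
Enhanced fine: $3,898,230 + $2,338,938 = $6,237,168

$6,237,168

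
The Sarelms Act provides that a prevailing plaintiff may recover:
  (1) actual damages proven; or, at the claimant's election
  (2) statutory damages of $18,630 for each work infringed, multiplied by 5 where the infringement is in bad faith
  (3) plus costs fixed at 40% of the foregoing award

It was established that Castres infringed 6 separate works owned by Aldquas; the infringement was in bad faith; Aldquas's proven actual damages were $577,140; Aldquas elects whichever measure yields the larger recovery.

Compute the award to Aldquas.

$807,996

Statutory damages: 6 × $18,630 = $111,780
Multiplied by 5: 5 × $111,780 = $558,900
Greater of actual damages ($577,140) or enhanced statutory damages ($558,900): $577,140
Costs: 40% of $577,140 = $230,856
Award plus costs: $577,140 + $230,856 = $807,996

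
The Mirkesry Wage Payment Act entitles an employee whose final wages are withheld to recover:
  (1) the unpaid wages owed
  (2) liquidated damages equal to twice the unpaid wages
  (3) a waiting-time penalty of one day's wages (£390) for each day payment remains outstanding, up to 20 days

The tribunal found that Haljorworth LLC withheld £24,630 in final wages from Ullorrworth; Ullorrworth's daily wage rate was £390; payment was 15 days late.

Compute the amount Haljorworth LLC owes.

£79,740

Doubled: 2 × £24,630 = £49,260
Penalty days: min(15, 20) = 15
Waiting-time penalty: 15 × £390 = £5,850
Total award: £24,630 + £49,260 + £5,850 = £79,740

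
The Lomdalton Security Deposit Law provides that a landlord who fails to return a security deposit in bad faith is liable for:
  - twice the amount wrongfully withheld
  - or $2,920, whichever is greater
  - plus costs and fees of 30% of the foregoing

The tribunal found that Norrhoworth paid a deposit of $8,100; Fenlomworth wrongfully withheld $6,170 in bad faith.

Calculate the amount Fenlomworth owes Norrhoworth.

$16,042

Doubled: 2 × $6,170 = $12,340
Minimum $2,920: $12,340 meets the minimum, no increase.
Costs and fees: 30% of $12,340 = $3,702
Total recovery: $12,340 + $3,702 = $16,042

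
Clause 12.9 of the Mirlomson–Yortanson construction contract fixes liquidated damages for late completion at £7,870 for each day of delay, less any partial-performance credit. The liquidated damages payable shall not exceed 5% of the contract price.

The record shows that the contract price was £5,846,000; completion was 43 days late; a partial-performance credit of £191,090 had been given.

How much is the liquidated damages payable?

Per-day damages: 43 × £7,870 = £338,410
Less partial-performance credit: £338,410 − £191,090 = £147,320
Cap: 5% of £5,846,000 = £292,300
Cap at £292,300: £147,320 is within the cap, no reduction.

Liquidated damages: £147,320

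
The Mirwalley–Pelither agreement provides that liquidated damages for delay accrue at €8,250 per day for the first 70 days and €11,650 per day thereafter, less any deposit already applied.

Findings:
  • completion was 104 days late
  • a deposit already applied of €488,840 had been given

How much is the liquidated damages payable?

€484,760

First 70 days: 70 × €8,250 = €577,500
Remaining days: (104 − 70) × €11,650 = €396,100
Accrued per-day damages: €577,500 + €396,100 = €973,600
Less deposit already applied: €973,600 − €488,840 = €484,760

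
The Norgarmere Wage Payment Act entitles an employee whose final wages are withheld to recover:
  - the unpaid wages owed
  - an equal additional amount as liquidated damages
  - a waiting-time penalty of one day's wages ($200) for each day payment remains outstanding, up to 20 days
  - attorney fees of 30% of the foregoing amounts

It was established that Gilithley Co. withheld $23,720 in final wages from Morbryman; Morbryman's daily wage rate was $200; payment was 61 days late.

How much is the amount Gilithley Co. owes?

Total award: $66,872

Liquidated damages (equal amount): $23,720
Penalty days: min(61, 20) = 20
Waiting-time penalty: 20 × $200 = $4,000
Subtotal: $23,720 + $23,720 + $4,000 = $51,440
Attorney fees: 30% of $51,440 = $15,432
Total award: $51,440 + $15,432 = $66,872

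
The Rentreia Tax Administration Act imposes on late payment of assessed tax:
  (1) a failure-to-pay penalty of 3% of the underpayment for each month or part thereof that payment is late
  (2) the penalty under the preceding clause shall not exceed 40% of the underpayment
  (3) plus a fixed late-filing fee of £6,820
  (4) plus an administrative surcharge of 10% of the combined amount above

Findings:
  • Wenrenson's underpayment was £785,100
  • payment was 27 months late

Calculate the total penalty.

Accrued rate: 3% × 27 = 81%, capped at 40% → 40%
Failure-to-pay penalty: 40% of £785,100 = £314,040
Penalty before surcharge: £314,040 + £6,820 = £320,860
Administrative surcharge: 10% of £320,860 = £32,086
Total penalty: £320,860 + £32,086 = £352,946

£352,946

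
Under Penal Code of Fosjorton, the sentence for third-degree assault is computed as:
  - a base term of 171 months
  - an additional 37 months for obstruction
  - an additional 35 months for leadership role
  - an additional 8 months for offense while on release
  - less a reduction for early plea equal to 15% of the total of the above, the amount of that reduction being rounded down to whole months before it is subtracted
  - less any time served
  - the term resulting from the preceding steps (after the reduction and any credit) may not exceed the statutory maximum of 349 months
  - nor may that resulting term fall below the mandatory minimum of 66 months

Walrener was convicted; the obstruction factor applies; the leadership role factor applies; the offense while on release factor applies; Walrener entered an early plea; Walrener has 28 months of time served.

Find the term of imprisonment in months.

Obstruction enhancement: +37 months
Leadership role enhancement: +35 months
Offense while on release enhancement: +8 months
Adjusted term: 171 months + 37 months + 35 months + 8 months = 251 months
Early plea reduction: 15% of 251 months = 37 months (rounded down)
After reduction: 251 − 37 = 214 months
Less time served: 214 months − 28 months = 186 months
Cap at 349 months: 186 months is within the cap, no reduction.
Minimum 66 months: 186 months meets the minimum, no increase.

186 months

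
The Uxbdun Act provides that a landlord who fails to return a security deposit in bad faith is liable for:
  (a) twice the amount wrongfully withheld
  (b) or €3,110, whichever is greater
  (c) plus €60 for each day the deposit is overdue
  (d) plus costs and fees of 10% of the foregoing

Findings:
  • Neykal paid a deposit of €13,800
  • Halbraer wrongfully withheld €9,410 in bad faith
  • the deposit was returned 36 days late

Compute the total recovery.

€23,078

Doubled: 2 × €9,410 = €18,820
Minimum €3,110: €18,820 meets the minimum, no increase.
Late-return penalty: 36 × €60 = €2,160
Damages plus late penalty: €18,820 + €2,160 = €20,980
Costs and fees: 10% of €20,980 = €2,098
Total recovery: €20,980 + €2,098 = €23,078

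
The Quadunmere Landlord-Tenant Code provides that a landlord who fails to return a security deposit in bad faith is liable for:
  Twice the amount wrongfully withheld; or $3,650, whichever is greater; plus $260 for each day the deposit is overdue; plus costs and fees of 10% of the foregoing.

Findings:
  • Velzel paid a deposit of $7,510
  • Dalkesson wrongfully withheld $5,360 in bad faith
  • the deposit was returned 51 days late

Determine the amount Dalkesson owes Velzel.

$26,378

Doubled: 2 × $5,360 = $10,720
Minimum $3,650: $10,720 meets the minimum, no increase.
Late-return penalty: 51 × $260 = $13,260
Damages plus late penalty: $10,720 + $13,260 = $23,980
Costs and fees: 10% of $23,980 = $2,398
Total recovery: $23,980 + $2,398 = $26,378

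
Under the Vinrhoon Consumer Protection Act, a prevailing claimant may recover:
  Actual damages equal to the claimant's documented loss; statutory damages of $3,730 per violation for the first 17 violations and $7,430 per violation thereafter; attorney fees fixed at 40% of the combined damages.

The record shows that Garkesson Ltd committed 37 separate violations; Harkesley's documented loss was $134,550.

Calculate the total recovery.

First 17 violations: 17 × $3,730 = $63,410
Remaining violations: (37 − 17) × $7,430 = $148,600
Statutory damages: $63,410 + $148,600 = $212,010
Combined damages: $134,550 + $212,010 = $346,560
Attorney fees: 40% of $346,560 = $138,624
Total recovery: $346,560 + $138,624 = $485,184

Total recovery: $485,184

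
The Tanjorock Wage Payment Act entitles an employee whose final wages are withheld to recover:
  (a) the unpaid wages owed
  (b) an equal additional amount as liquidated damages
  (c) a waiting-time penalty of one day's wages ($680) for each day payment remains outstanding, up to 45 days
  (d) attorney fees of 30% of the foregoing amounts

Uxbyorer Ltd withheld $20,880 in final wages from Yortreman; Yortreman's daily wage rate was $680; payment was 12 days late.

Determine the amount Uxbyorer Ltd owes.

$64,896

Liquidated damages (equal amount): $20,880
Penalty days: min(12, 45) = 12
Waiting-time penalty: 12 × $680 = $8,160
Subtotal: $20,880 + $20,880 + $8,160 = $49,920
Attorney fees: 30% of $49,920 = $14,976
Total award: $49,920 + $14,976 = $64,896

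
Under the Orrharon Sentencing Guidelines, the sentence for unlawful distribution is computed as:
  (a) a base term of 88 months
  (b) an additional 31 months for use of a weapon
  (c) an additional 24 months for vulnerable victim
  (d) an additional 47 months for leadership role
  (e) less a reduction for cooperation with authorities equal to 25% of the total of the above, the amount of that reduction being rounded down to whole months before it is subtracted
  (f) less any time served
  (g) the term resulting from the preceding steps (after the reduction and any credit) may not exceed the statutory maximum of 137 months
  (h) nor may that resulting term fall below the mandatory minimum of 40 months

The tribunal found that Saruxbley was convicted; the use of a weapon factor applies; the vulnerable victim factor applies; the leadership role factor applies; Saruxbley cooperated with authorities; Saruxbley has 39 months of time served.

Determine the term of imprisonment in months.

Use of a weapon enhancement: +31 months
Vulnerable victim enhancement: +24 months
Leadership role enhancement: +47 months
Adjusted term: 88 months + 31 months + 24 months + 47 months = 190 months
Cooperation with authorities reduction: 25% of 190 months = 47 months (rounded down)
After reduction: 190 − 47 = 143 months
Less time served: 143 months − 39 months = 104 months
Cap at 137 months: 104 months is within the cap, no reduction.
Minimum 40 months: 104 months meets the minimum, no increase.

104 months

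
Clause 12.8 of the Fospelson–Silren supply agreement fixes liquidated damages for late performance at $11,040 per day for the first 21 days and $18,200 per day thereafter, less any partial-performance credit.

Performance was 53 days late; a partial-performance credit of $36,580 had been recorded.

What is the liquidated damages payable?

First 21 days: 21 × $11,040 = $231,840
Remaining days: (53 − 21) × $18,200 = $582,400
Accrued per-day damages: $231,840 + $582,400 = $814,240
Less partial-performance credit: $814,240 − $36,580 = $777,660

$777,660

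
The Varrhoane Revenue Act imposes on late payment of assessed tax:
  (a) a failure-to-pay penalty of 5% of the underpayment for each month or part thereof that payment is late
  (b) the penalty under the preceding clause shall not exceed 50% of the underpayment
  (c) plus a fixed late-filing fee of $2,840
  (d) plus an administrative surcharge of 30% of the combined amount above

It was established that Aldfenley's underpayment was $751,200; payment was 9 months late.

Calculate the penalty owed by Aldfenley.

$443,144

Accrued rate: 5% × 9 = 45%, capped at 50% → 45%
Failure-to-pay penalty: 45% of $751,200 = $338,040
Penalty before surcharge: $338,040 + $2,840 = $340,880
Administrative surcharge: 30% of $340,880 = $102,264
Total penalty: $340,880 + $102,264 = $443,144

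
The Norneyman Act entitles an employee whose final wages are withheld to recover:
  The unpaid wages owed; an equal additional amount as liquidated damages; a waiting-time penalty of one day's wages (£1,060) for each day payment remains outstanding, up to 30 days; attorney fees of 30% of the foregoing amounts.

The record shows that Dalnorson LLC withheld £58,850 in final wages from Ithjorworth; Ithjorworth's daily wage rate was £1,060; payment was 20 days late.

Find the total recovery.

Liquidated damages (equal amount): £58,850
Penalty days: min(20, 30) = 20
Waiting-time penalty: 20 × £1,060 = £21,200
Subtotal: £58,850 + £58,850 + £21,200 = £138,900
Attorney fees: 30% of £138,900 = £41,670
Total award: £138,900 + £41,670 = £180,570

£180,570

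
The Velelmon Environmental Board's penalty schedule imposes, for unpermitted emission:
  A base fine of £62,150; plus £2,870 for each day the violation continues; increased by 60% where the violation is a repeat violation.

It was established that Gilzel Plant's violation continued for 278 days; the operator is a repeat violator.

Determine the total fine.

Civil penalty: £1,376,016

Per-day component: 278 × £2,870 = £797,860
Base plus per-day: £62,150 + £797,860 = £860,010
Enhancement: 60% of £860,010 = £516,006
Enhanced fine: £860,010 + £516,006 = £1,376,016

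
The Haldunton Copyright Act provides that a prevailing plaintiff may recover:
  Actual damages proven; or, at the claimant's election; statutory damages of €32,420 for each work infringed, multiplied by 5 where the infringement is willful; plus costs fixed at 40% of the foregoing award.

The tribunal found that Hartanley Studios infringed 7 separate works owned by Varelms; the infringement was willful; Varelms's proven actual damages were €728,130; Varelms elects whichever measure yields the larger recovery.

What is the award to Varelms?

Statutory damages: 7 × €32,420 = €226,940
Multiplied by 5: 5 × €226,940 = €1,134,700
Greater of actual damages (€728,130) or enhanced statutory damages (€1,134,700): €1,134,700
Costs: 40% of €1,134,700 = €453,880
Award plus costs: €1,134,700 + €453,880 = €1,588,580

€1,588,580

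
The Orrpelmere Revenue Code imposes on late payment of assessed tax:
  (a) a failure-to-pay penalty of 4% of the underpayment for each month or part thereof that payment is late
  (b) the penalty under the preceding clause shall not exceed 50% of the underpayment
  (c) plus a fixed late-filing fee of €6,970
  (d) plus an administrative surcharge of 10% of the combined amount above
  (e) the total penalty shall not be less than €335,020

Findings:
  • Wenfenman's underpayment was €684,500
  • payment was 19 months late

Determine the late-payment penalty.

Penalty: €384,142

Accrued rate: 4% × 19 = 76%, capped at 50% → 50%
Failure-to-pay penalty: 50% of €684,500 = €342,250
Penalty before surcharge: €342,250 + €6,970 = €349,220
Administrative surcharge: 10% of €349,220 = €34,922
Total penalty: €349,220 + €34,922 = €384,142
Minimum €335,020: €384,142 meets the minimum, no increase.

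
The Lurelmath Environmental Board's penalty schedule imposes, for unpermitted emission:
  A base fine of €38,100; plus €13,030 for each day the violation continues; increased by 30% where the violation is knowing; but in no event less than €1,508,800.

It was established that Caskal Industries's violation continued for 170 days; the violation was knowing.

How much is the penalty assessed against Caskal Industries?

€2,929,160

Per-day component: 170 × €13,030 = €2,215,100
Base plus per-day: €38,100 + €2,215,100 = €2,253,200
Enhancement: 30% of €2,253,200 = €675,960
Enhanced fine: €2,253,200 + €675,960 = €2,929,160
Minimum €1,508,800: €2,929,160 meets the minimum, no increase.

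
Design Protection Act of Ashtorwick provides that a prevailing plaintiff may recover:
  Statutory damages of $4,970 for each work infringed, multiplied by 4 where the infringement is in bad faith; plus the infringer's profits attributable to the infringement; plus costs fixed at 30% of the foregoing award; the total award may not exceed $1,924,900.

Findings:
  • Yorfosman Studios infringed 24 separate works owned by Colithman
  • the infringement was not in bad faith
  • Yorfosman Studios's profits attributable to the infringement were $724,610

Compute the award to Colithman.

$1,097,057

Statutory damages: 24 × $4,970 = $119,280
Infringement not in bad faith: no ×4 enhancement.
Combined award: $119,280 + $724,610 = $843,890
Costs: 30% of $843,890 = $253,167
Award plus costs: $843,890 + $253,167 = $1,097,057
Cap at $1,924,900: $1,097,057 is within the cap, no reduction.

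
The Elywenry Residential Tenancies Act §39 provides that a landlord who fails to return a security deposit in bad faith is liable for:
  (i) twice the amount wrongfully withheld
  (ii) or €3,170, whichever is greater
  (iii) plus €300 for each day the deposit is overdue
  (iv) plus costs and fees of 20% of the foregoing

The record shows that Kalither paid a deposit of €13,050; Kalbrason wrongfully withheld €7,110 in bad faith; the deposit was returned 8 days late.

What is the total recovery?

€19,944

Doubled: 2 × €7,110 = €14,220
Minimum €3,170: €14,220 meets the minimum, no increase.
Late-return penalty: 8 × €300 = €2,400
Damages plus late penalty: €14,220 + €2,400 = €16,620
Costs and fees: 20% of €16,620 = €3,324
Total recovery: €16,620 + €3,324 = €19,944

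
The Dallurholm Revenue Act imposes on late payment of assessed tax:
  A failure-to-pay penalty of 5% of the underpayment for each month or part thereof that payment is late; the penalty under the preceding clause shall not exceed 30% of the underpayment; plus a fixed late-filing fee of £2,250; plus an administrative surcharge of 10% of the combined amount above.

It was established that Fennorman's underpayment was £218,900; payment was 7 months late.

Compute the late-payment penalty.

£74,712

Accrued rate: 5% × 7 = 35%, capped at 30% → 30%
Failure-to-pay penalty: 30% of £218,900 = £65,670
Penalty before surcharge: £65,670 + £2,250 = £67,920
Administrative surcharge: 10% of £67,920 = £6,792
Total penalty: £67,920 + £6,792 = £74,712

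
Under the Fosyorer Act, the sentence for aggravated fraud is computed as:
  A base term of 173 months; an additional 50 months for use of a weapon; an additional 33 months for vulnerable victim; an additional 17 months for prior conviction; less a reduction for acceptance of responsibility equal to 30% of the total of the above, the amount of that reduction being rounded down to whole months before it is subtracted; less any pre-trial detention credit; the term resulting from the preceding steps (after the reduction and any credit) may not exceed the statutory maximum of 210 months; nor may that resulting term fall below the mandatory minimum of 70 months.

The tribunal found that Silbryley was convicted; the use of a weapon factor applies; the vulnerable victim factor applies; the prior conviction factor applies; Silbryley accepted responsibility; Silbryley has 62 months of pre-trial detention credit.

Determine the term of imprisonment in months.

Use of a weapon enhancement: +50 months
Vulnerable victim enhancement: +33 months
Prior conviction enhancement: +17 months
Adjusted term: 173 months + 50 months + 33 months + 17 months = 273 months
Acceptance of responsibility reduction: 30% of 273 months = 81 months (rounded down)
After reduction: 273 − 81 = 192 months
Less pre-trial detention credit: 192 months − 62 months = 130 months
Cap at 210 months: 130 months is within the cap, no reduction.
Minimum 70 months: 130 months meets the minimum, no increase.

130 months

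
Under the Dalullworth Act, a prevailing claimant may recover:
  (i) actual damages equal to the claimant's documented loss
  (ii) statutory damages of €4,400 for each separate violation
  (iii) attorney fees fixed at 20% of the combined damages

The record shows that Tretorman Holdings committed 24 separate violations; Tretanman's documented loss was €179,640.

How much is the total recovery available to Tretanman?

€342,288

Statutory damages: 24 × €4,400 = €105,600
Combined damages: €179,640 + €105,600 = €285,240
Attorney fees: 20% of €285,240 = €57,048
Total recovery: €285,240 + €57,048 = €342,288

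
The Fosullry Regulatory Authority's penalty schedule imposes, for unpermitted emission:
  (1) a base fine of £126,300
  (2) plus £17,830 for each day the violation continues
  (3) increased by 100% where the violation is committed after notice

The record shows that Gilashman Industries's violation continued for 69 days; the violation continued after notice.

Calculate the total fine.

£2,713,140

Per-day component: 69 × £17,830 = £1,230,270
Base plus per-day: £126,300 + £1,230,270 = £1,356,570
Enhancement: 100% of £1,356,570 = £1,356,570
Enhanced fine: £1,356,570 + £1,356,570 = £2,713,140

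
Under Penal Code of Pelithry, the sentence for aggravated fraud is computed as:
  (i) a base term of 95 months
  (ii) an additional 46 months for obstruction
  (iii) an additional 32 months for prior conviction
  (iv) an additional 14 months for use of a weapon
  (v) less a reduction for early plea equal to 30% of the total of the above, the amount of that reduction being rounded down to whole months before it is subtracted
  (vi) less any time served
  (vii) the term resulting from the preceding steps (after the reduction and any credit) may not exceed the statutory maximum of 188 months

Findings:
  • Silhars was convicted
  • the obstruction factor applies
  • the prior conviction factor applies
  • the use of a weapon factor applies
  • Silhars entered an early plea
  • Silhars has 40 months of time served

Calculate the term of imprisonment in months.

91 months

Obstruction enhancement: +46 months
Prior conviction enhancement: +32 months
Use of a weapon enhancement: +14 months
Adjusted term: 95 months + 46 months + 32 months + 14 months = 187 months
Early plea reduction: 30% of 187 months = 56 months (rounded down)
After reduction: 187 − 56 = 131 months
Less time served: 131 months − 40 months = 91 months
Cap at 188 months: 91 months is within the cap, no reduction.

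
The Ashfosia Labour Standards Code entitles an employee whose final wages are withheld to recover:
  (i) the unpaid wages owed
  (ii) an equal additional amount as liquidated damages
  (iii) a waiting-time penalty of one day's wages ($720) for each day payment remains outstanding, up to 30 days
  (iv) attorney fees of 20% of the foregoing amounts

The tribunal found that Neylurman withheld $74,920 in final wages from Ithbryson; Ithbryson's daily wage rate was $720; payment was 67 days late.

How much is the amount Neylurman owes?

Liquidated damages (equal amount): $74,920
Penalty days: min(67, 30) = 30
Waiting-time penalty: 30 × $720 = $21,600
Subtotal: $74,920 + $74,920 + $21,600 = $171,440
Attorney fees: 20% of $171,440 = $34,288
Total award: $171,440 + $34,288 = $205,728

$205,728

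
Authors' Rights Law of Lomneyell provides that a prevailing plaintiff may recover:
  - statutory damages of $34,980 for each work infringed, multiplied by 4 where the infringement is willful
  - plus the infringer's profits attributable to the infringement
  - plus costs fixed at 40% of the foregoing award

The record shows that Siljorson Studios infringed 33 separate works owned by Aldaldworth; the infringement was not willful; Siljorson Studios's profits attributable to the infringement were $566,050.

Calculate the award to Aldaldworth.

Statutory damages: 33 × $34,980 = $1,154,340
Infringement not willful: no ×4 enhancement.
Combined award: $1,154,340 + $566,050 = $1,720,390
Costs: 40% of $1,720,390 = $688,156
Award plus costs: $1,720,390 + $688,156 = $2,408,546

$2,408,546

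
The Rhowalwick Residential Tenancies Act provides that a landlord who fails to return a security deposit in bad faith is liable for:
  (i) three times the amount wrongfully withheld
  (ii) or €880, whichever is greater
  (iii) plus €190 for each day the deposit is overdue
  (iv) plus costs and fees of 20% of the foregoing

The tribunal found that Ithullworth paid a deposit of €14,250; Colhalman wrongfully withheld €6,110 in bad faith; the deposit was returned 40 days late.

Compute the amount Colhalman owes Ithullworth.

Trebled: 3 × €6,110 = €18,330
Minimum €880: €18,330 meets the minimum, no increase.
Late-return penalty: 40 × €190 = €7,600
Damages plus late penalty: €18,330 + €7,600 = €25,930
Costs and fees: 20% of €25,930 = €5,186
Total recovery: €25,930 + €5,186 = €31,116

€31,116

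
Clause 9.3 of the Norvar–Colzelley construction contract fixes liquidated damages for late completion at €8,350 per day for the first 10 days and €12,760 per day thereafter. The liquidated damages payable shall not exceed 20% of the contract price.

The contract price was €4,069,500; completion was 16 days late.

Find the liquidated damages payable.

First 10 days: 10 × €8,350 = €83,500
Remaining days: (16 − 10) × €12,760 = €76,560
Accrued per-day damages: €83,500 + €76,560 = €160,060
Cap: 20% of €4,069,500 = €813,900
Cap at €813,900: €160,060 is within the cap, no reduction.

€160,060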